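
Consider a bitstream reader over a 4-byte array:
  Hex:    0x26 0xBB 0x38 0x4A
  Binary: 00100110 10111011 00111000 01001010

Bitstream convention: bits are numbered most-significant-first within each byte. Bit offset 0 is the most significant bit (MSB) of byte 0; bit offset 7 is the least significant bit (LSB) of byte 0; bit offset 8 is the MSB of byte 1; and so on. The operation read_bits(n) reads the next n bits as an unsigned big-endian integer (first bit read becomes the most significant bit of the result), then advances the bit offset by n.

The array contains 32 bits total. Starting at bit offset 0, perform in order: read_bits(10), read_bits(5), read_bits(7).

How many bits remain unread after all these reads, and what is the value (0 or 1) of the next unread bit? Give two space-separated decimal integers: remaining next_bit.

Read 1: bits[0:10] width=10 -> value=154 (bin 0010011010); offset now 10 = byte 1 bit 2; 22 bits remain
Read 2: bits[10:15] width=5 -> value=29 (bin 11101); offset now 15 = byte 1 bit 7; 17 bits remain
Read 3: bits[15:22] width=7 -> value=78 (bin 1001110); offset now 22 = byte 2 bit 6; 10 bits remain

Answer: 10 0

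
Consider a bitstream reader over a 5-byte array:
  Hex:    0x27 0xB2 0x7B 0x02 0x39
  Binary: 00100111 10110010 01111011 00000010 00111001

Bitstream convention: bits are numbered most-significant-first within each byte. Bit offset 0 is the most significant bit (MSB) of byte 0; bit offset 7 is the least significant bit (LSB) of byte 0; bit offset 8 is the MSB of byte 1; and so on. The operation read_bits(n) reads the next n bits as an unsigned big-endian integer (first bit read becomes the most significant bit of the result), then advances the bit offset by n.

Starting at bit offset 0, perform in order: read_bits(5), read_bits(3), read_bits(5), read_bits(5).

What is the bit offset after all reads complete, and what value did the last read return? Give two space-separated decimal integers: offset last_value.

Read 1: bits[0:5] width=5 -> value=4 (bin 00100); offset now 5 = byte 0 bit 5; 35 bits remain
Read 2: bits[5:8] width=3 -> value=7 (bin 111); offset now 8 = byte 1 bit 0; 32 bits remain
Read 3: bits[8:13] width=5 -> value=22 (bin 10110); offset now 13 = byte 1 bit 5; 27 bits remain
Read 4: bits[13:18] width=5 -> value=9 (bin 01001); offset now 18 = byte 2 bit 2; 22 bits remain

Answer: 18 9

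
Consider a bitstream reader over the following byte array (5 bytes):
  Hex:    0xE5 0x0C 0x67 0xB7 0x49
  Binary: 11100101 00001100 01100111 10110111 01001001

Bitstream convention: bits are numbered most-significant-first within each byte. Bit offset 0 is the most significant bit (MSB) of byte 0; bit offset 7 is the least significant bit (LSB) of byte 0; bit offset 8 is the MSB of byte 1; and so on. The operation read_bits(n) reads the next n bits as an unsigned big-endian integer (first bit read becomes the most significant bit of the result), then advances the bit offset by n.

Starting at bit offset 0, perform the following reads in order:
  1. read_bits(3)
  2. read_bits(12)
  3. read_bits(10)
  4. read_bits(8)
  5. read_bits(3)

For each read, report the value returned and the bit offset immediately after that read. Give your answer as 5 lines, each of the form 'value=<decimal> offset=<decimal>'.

Answer: value=7 offset=3
value=646 offset=15
value=207 offset=25
value=110 offset=33
value=4 offset=36

Derivation:
Read 1: bits[0:3] width=3 -> value=7 (bin 111); offset now 3 = byte 0 bit 3; 37 bits remain
Read 2: bits[3:15] width=12 -> value=646 (bin 001010000110); offset now 15 = byte 1 bit 7; 25 bits remain
Read 3: bits[15:25] width=10 -> value=207 (bin 0011001111); offset now 25 = byte 3 bit 1; 15 bits remain
Read 4: bits[25:33] width=8 -> value=110 (bin 01101110); offset now 33 = byte 4 bit 1; 7 bits remain
Read 5: bits[33:36] width=3 -> value=4 (bin 100); offset now 36 = byte 4 bit 4; 4 bits remain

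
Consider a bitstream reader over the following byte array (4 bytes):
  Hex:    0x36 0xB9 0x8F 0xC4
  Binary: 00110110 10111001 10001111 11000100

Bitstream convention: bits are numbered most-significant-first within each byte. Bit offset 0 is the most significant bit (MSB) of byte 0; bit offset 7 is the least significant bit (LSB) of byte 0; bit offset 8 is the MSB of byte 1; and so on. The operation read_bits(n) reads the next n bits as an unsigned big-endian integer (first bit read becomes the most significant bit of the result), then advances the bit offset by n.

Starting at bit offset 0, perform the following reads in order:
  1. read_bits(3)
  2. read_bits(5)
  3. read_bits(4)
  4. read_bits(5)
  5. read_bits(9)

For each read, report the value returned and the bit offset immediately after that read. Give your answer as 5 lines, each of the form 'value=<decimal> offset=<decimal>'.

Answer: value=1 offset=3
value=22 offset=8
value=11 offset=12
value=19 offset=17
value=63 offset=26

Derivation:
Read 1: bits[0:3] width=3 -> value=1 (bin 001); offset now 3 = byte 0 bit 3; 29 bits remain
Read 2: bits[3:8] width=5 -> value=22 (bin 10110); offset now 8 = byte 1 bit 0; 24 bits remain
Read 3: bits[8:12] width=4 -> value=11 (bin 1011); offset now 12 = byte 1 bit 4; 20 bits remain
Read 4: bits[12:17] width=5 -> value=19 (bin 10011); offset now 17 = byte 2 bit 1; 15 bits remain
Read 5: bits[17:26] width=9 -> value=63 (bin 000111111); offset now 26 = byte 3 bit 2; 6 bits remain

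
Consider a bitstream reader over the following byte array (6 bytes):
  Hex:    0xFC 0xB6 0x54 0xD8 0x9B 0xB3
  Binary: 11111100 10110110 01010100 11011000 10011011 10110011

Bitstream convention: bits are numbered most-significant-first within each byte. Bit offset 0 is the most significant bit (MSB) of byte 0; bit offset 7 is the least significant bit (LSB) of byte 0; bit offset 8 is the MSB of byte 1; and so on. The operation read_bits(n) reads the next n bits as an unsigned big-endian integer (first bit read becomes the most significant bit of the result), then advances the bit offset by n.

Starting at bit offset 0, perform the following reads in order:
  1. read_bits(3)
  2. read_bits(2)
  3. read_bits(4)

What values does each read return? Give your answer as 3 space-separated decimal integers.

Answer: 7 3 9

Derivation:
Read 1: bits[0:3] width=3 -> value=7 (bin 111); offset now 3 = byte 0 bit 3; 45 bits remain
Read 2: bits[3:5] width=2 -> value=3 (bin 11); offset now 5 = byte 0 bit 5; 43 bits remain
Read 3: bits[5:9] width=4 -> value=9 (bin 1001); offset now 9 = byte 1 bit 1; 39 bits remain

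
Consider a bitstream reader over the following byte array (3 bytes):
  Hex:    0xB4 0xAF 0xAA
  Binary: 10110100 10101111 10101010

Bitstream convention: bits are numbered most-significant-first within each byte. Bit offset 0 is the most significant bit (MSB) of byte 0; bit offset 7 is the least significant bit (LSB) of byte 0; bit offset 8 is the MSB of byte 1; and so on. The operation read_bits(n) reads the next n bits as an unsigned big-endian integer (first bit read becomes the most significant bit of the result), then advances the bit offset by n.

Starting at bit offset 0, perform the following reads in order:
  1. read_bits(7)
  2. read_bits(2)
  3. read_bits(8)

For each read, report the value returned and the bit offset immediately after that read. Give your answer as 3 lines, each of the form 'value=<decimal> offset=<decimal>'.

Answer: value=90 offset=7
value=1 offset=9
value=95 offset=17

Derivation:
Read 1: bits[0:7] width=7 -> value=90 (bin 1011010); offset now 7 = byte 0 bit 7; 17 bits remain
Read 2: bits[7:9] width=2 -> value=1 (bin 01); offset now 9 = byte 1 bit 1; 15 bits remain
Read 3: bits[9:17] width=8 -> value=95 (bin 01011111); offset now 17 = byte 2 bit 1; 7 bits remain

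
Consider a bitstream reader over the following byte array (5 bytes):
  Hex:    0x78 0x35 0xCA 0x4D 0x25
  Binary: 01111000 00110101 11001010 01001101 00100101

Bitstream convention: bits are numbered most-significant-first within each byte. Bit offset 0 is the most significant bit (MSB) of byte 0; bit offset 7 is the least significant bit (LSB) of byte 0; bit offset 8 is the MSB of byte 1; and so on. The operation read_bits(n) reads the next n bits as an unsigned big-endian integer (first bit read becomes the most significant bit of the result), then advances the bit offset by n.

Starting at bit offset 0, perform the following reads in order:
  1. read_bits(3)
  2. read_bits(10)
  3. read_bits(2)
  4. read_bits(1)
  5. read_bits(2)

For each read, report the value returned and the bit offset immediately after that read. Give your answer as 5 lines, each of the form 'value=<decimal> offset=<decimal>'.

Answer: value=3 offset=3
value=774 offset=13
value=2 offset=15
value=1 offset=16
value=3 offset=18

Derivation:
Read 1: bits[0:3] width=3 -> value=3 (bin 011); offset now 3 = byte 0 bit 3; 37 bits remain
Read 2: bits[3:13] width=10 -> value=774 (bin 1100000110); offset now 13 = byte 1 bit 5; 27 bits remain
Read 3: bits[13:15] width=2 -> value=2 (bin 10); offset now 15 = byte 1 bit 7; 25 bits remain
Read 4: bits[15:16] width=1 -> value=1 (bin 1); offset now 16 = byte 2 bit 0; 24 bits remain
Read 5: bits[16:18] width=2 -> value=3 (bin 11); offset now 18 = byte 2 bit 2; 22 bits remain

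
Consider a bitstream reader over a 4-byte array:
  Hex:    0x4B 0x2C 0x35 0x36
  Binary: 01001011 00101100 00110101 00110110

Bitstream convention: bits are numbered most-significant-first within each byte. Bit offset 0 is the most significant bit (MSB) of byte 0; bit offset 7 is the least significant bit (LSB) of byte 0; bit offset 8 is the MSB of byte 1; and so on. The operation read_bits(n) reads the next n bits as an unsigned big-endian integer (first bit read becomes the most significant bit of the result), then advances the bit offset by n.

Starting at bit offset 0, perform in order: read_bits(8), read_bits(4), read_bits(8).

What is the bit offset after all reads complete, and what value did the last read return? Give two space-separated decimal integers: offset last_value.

Read 1: bits[0:8] width=8 -> value=75 (bin 01001011); offset now 8 = byte 1 bit 0; 24 bits remain
Read 2: bits[8:12] width=4 -> value=2 (bin 0010); offset now 12 = byte 1 bit 4; 20 bits remain
Read 3: bits[12:20] width=8 -> value=195 (bin 11000011); offset now 20 = byte 2 bit 4; 12 bits remain

Answer: 20 195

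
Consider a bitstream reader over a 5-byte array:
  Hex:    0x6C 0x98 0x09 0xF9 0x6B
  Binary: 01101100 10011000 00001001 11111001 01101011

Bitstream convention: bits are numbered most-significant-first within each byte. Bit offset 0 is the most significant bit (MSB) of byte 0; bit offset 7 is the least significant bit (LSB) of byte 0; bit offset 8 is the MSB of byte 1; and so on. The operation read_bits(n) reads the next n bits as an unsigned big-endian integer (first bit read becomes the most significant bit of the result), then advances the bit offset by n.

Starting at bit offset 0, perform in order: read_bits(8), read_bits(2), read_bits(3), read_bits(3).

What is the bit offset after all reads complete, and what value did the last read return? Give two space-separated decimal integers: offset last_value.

Answer: 16 0

Derivation:
Read 1: bits[0:8] width=8 -> value=108 (bin 01101100); offset now 8 = byte 1 bit 0; 32 bits remain
Read 2: bits[8:10] width=2 -> value=2 (bin 10); offset now 10 = byte 1 bit 2; 30 bits remain
Read 3: bits[10:13] width=3 -> value=3 (bin 011); offset now 13 = byte 1 bit 5; 27 bits remain
Read 4: bits[13:16] width=3 -> value=0 (bin 000); offset now 16 = byte 2 bit 0; 24 bits remain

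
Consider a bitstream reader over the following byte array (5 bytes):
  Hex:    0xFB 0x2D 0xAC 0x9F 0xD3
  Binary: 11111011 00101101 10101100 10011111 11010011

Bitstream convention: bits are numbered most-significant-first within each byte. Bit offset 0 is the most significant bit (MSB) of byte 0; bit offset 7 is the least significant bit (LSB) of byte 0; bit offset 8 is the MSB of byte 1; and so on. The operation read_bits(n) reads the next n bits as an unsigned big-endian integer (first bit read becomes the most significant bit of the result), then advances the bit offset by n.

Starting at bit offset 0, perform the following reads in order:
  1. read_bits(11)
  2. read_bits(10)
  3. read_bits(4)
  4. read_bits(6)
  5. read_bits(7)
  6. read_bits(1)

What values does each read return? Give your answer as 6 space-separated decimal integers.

Read 1: bits[0:11] width=11 -> value=2009 (bin 11111011001); offset now 11 = byte 1 bit 3; 29 bits remain
Read 2: bits[11:21] width=10 -> value=437 (bin 0110110101); offset now 21 = byte 2 bit 5; 19 bits remain
Read 3: bits[21:25] width=4 -> value=9 (bin 1001); offset now 25 = byte 3 bit 1; 15 bits remain
Read 4: bits[25:31] width=6 -> value=15 (bin 001111); offset now 31 = byte 3 bit 7; 9 bits remain
Read 5: bits[31:38] width=7 -> value=116 (bin 1110100); offset now 38 = byte 4 bit 6; 2 bits remain
Read 6: bits[38:39] width=1 -> value=1 (bin 1); offset now 39 = byte 4 bit 7; 1 bits remain

Answer: 2009 437 9 15 116 1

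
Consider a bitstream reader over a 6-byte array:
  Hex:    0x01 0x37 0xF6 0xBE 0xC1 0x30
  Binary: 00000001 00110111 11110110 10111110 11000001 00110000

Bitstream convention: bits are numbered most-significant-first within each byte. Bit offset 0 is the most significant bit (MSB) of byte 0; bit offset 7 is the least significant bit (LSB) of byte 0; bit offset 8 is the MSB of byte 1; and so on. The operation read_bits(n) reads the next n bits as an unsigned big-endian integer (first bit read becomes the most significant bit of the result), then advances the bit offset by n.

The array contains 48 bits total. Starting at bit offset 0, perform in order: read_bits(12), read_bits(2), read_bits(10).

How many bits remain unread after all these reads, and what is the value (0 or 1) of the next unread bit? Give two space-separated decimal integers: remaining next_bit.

Answer: 24 1

Derivation:
Read 1: bits[0:12] width=12 -> value=19 (bin 000000010011); offset now 12 = byte 1 bit 4; 36 bits remain
Read 2: bits[12:14] width=2 -> value=1 (bin 01); offset now 14 = byte 1 bit 6; 34 bits remain
Read 3: bits[14:24] width=10 -> value=1014 (bin 1111110110); offset now 24 = byte 3 bit 0; 24 bits remain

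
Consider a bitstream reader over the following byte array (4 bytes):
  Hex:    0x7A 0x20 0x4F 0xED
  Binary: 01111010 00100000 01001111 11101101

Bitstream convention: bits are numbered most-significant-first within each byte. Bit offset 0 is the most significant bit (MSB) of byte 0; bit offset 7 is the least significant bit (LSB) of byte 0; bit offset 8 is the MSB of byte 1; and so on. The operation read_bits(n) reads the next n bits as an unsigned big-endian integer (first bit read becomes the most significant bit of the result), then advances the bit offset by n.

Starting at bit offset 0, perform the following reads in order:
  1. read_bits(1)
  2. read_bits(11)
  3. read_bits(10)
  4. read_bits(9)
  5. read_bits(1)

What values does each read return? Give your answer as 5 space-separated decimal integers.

Read 1: bits[0:1] width=1 -> value=0 (bin 0); offset now 1 = byte 0 bit 1; 31 bits remain
Read 2: bits[1:12] width=11 -> value=1954 (bin 11110100010); offset now 12 = byte 1 bit 4; 20 bits remain
Read 3: bits[12:22] width=10 -> value=19 (bin 0000010011); offset now 22 = byte 2 bit 6; 10 bits remain
Read 4: bits[22:31] width=9 -> value=502 (bin 111110110); offset now 31 = byte 3 bit 7; 1 bits remain
Read 5: bits[31:32] width=1 -> value=1 (bin 1); offset now 32 = byte 4 bit 0; 0 bits remain

Answer: 0 1954 19 502 1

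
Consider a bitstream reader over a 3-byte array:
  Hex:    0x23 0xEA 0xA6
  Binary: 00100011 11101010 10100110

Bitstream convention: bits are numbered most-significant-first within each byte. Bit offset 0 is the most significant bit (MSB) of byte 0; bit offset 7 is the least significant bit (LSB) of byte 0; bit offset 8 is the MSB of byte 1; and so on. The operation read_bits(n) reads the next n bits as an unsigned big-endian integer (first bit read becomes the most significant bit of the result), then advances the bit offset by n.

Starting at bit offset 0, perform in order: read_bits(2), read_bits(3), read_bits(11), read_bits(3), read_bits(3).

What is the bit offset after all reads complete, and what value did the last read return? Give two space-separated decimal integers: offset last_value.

Answer: 22 1

Derivation:
Read 1: bits[0:2] width=2 -> value=0 (bin 00); offset now 2 = byte 0 bit 2; 22 bits remain
Read 2: bits[2:5] width=3 -> value=4 (bin 100); offset now 5 = byte 0 bit 5; 19 bits remain
Read 3: bits[5:16] width=11 -> value=1002 (bin 01111101010); offset now 16 = byte 2 bit 0; 8 bits remain
Read 4: bits[16:19] width=3 -> value=5 (bin 101); offset now 19 = byte 2 bit 3; 5 bits remain
Read 5: bits[19:22] width=3 -> value=1 (bin 001); offset now 22 = byte 2 bit 6; 2 bits remain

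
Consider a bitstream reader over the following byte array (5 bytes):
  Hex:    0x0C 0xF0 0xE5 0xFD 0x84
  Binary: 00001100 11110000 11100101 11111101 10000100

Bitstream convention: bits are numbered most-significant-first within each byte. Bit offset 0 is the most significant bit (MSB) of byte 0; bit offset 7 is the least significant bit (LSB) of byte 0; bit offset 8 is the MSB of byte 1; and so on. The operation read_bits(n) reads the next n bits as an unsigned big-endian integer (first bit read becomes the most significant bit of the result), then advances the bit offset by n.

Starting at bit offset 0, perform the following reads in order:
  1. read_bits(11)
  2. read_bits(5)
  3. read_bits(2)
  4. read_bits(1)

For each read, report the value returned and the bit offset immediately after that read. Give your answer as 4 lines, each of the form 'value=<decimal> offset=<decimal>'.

Answer: value=103 offset=11
value=16 offset=16
value=3 offset=18
value=1 offset=19

Derivation:
Read 1: bits[0:11] width=11 -> value=103 (bin 00001100111); offset now 11 = byte 1 bit 3; 29 bits remain
Read 2: bits[11:16] width=5 -> value=16 (bin 10000); offset now 16 = byte 2 bit 0; 24 bits remain
Read 3: bits[16:18] width=2 -> value=3 (bin 11); offset now 18 = byte 2 bit 2; 22 bits remain
Read 4: bits[18:19] width=1 -> value=1 (bin 1); offset now 19 = byte 2 bit 3; 21 bits remain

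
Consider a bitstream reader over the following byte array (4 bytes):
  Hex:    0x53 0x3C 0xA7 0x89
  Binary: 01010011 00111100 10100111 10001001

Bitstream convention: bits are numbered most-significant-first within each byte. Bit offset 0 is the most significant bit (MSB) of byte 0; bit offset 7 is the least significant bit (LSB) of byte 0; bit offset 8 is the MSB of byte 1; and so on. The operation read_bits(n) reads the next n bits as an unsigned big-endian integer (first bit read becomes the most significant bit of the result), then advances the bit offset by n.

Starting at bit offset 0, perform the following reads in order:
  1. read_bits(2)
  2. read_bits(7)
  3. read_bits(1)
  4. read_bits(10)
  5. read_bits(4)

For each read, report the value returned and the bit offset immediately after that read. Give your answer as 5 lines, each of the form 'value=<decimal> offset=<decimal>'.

Answer: value=1 offset=2
value=38 offset=9
value=0 offset=10
value=970 offset=20
value=7 offset=24

Derivation:
Read 1: bits[0:2] width=2 -> value=1 (bin 01); offset now 2 = byte 0 bit 2; 30 bits remain
Read 2: bits[2:9] width=7 -> value=38 (bin 0100110); offset now 9 = byte 1 bit 1; 23 bits remain
Read 3: bits[9:10] width=1 -> value=0 (bin 0); offset now 10 = byte 1 bit 2; 22 bits remain
Read 4: bits[10:20] width=10 -> value=970 (bin 1111001010); offset now 20 = byte 2 bit 4; 12 bits remain
Read 5: bits[20:24] width=4 -> value=7 (bin 0111); offset now 24 = byte 3 bit 0; 8 bits remain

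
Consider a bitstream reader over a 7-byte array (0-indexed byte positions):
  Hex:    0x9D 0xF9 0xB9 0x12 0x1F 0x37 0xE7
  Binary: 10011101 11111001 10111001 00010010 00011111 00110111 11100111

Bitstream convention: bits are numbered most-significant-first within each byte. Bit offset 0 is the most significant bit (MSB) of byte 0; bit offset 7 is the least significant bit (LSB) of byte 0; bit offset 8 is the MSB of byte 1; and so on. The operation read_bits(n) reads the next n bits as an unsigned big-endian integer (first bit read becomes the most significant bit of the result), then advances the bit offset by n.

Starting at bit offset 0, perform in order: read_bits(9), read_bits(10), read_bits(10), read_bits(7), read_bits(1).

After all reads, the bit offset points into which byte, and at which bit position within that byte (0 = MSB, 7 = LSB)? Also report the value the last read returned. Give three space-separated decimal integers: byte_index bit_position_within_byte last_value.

Answer: 4 5 1

Derivation:
Read 1: bits[0:9] width=9 -> value=315 (bin 100111011); offset now 9 = byte 1 bit 1; 47 bits remain
Read 2: bits[9:19] width=10 -> value=973 (bin 1111001101); offset now 19 = byte 2 bit 3; 37 bits remain
Read 3: bits[19:29] width=10 -> value=802 (bin 1100100010); offset now 29 = byte 3 bit 5; 27 bits remain
Read 4: bits[29:36] width=7 -> value=33 (bin 0100001); offset now 36 = byte 4 bit 4; 20 bits remain
Read 5: bits[36:37] width=1 -> value=1 (bin 1); offset now 37 = byte 4 bit 5; 19 bits remain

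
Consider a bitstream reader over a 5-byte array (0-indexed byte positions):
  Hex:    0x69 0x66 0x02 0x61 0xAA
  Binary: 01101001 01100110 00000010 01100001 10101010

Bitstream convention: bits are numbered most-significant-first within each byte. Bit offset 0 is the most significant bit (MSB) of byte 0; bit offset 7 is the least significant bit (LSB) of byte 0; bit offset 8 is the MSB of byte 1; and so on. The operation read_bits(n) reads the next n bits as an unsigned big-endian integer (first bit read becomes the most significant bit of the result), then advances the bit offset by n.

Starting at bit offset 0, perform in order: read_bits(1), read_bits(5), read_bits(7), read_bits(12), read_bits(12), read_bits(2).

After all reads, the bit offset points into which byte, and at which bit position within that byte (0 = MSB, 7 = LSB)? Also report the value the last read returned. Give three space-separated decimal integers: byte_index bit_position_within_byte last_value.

Answer: 4 7 1

Derivation:
Read 1: bits[0:1] width=1 -> value=0 (bin 0); offset now 1 = byte 0 bit 1; 39 bits remain
Read 2: bits[1:6] width=5 -> value=26 (bin 11010); offset now 6 = byte 0 bit 6; 34 bits remain
Read 3: bits[6:13] width=7 -> value=44 (bin 0101100); offset now 13 = byte 1 bit 5; 27 bits remain
Read 4: bits[13:25] width=12 -> value=3076 (bin 110000000100); offset now 25 = byte 3 bit 1; 15 bits remain
Read 5: bits[25:37] width=12 -> value=3125 (bin 110000110101); offset now 37 = byte 4 bit 5; 3 bits remain
Read 6: bits[37:39] width=2 -> value=1 (bin 01); offset now 39 = byte 4 bit 7; 1 bits remain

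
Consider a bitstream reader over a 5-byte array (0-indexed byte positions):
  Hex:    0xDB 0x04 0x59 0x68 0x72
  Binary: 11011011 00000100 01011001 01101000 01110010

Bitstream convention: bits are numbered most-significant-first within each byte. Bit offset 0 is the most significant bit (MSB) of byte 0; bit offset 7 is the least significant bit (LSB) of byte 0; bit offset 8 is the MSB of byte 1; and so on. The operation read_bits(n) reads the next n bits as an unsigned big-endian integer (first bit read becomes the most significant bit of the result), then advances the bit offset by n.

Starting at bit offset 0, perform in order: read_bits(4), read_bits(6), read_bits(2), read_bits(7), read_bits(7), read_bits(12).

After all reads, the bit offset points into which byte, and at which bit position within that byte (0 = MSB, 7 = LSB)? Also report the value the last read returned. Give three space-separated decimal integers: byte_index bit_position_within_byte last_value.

Read 1: bits[0:4] width=4 -> value=13 (bin 1101); offset now 4 = byte 0 bit 4; 36 bits remain
Read 2: bits[4:10] width=6 -> value=44 (bin 101100); offset now 10 = byte 1 bit 2; 30 bits remain
Read 3: bits[10:12] width=2 -> value=0 (bin 00); offset now 12 = byte 1 bit 4; 28 bits remain
Read 4: bits[12:19] width=7 -> value=34 (bin 0100010); offset now 19 = byte 2 bit 3; 21 bits remain
Read 5: bits[19:26] width=7 -> value=101 (bin 1100101); offset now 26 = byte 3 bit 2; 14 bits remain
Read 6: bits[26:38] width=12 -> value=2588 (bin 101000011100); offset now 38 = byte 4 bit 6; 2 bits remain

Answer: 4 6 2588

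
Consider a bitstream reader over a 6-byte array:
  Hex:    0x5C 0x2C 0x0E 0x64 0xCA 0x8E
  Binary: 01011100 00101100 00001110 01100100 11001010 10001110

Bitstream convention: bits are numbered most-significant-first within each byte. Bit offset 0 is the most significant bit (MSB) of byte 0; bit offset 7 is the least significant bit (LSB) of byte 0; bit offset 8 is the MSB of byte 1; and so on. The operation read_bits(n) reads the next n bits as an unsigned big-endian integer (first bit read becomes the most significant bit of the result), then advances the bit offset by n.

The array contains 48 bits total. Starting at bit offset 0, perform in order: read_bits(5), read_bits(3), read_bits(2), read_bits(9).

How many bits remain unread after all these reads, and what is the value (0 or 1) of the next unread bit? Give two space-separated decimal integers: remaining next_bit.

Read 1: bits[0:5] width=5 -> value=11 (bin 01011); offset now 5 = byte 0 bit 5; 43 bits remain
Read 2: bits[5:8] width=3 -> value=4 (bin 100); offset now 8 = byte 1 bit 0; 40 bits remain
Read 3: bits[8:10] width=2 -> value=0 (bin 00); offset now 10 = byte 1 bit 2; 38 bits remain
Read 4: bits[10:19] width=9 -> value=352 (bin 101100000); offset now 19 = byte 2 bit 3; 29 bits remain

Answer: 29 0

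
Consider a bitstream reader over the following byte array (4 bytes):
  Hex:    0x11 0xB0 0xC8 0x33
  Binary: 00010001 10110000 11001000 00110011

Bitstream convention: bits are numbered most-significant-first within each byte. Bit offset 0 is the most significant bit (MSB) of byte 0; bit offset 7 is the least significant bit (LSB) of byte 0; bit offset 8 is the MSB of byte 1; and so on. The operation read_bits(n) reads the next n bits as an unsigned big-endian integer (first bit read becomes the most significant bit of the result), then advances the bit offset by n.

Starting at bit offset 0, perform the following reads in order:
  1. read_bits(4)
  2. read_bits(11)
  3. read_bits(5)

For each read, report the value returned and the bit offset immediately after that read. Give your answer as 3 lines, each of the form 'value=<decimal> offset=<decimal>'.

Answer: value=1 offset=4
value=216 offset=15
value=12 offset=20

Derivation:
Read 1: bits[0:4] width=4 -> value=1 (bin 0001); offset now 4 = byte 0 bit 4; 28 bits remain
Read 2: bits[4:15] width=11 -> value=216 (bin 00011011000); offset now 15 = byte 1 bit 7; 17 bits remain
Read 3: bits[15:20] width=5 -> value=12 (bin 01100); offset now 20 = byte 2 bit 4; 12 bits remain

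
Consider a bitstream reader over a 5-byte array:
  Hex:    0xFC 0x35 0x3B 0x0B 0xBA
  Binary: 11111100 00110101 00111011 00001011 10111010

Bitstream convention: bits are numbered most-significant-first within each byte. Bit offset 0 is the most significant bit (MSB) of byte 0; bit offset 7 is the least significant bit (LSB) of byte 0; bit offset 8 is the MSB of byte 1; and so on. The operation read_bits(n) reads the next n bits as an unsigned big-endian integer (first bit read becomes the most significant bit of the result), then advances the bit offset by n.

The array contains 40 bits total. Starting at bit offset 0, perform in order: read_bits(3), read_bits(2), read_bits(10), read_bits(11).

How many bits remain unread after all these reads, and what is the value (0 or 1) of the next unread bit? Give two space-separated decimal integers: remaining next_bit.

Read 1: bits[0:3] width=3 -> value=7 (bin 111); offset now 3 = byte 0 bit 3; 37 bits remain
Read 2: bits[3:5] width=2 -> value=3 (bin 11); offset now 5 = byte 0 bit 5; 35 bits remain
Read 3: bits[5:15] width=10 -> value=538 (bin 1000011010); offset now 15 = byte 1 bit 7; 25 bits remain
Read 4: bits[15:26] width=11 -> value=1260 (bin 10011101100); offset now 26 = byte 3 bit 2; 14 bits remain

Answer: 14 0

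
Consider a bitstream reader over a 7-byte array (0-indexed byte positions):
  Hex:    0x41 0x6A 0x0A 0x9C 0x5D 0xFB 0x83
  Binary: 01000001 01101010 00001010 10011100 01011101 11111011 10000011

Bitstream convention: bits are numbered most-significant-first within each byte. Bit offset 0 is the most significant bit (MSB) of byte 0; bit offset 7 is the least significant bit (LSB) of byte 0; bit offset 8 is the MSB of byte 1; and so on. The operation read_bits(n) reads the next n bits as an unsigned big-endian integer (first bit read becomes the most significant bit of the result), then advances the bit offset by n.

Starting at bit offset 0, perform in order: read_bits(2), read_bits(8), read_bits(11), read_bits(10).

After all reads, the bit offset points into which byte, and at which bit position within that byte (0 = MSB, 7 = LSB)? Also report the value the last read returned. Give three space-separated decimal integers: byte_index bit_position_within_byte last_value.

Read 1: bits[0:2] width=2 -> value=1 (bin 01); offset now 2 = byte 0 bit 2; 54 bits remain
Read 2: bits[2:10] width=8 -> value=5 (bin 00000101); offset now 10 = byte 1 bit 2; 46 bits remain
Read 3: bits[10:21] width=11 -> value=1345 (bin 10101000001); offset now 21 = byte 2 bit 5; 35 bits remain
Read 4: bits[21:31] width=10 -> value=334 (bin 0101001110); offset now 31 = byte 3 bit 7; 25 bits remain

Answer: 3 7 334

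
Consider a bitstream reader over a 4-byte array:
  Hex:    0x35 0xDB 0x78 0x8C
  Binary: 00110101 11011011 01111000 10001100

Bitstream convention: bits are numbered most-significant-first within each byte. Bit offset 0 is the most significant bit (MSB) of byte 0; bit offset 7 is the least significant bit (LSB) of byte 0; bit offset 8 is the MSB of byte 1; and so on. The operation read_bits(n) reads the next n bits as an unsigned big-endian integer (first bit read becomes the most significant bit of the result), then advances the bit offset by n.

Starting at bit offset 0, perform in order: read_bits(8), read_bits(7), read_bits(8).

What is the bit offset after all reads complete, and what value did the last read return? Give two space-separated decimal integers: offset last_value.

Answer: 23 188

Derivation:
Read 1: bits[0:8] width=8 -> value=53 (bin 00110101); offset now 8 = byte 1 bit 0; 24 bits remain
Read 2: bits[8:15] width=7 -> value=109 (bin 1101101); offset now 15 = byte 1 bit 7; 17 bits remain
Read 3: bits[15:23] width=8 -> value=188 (bin 10111100); offset now 23 = byte 2 bit 7; 9 bits remain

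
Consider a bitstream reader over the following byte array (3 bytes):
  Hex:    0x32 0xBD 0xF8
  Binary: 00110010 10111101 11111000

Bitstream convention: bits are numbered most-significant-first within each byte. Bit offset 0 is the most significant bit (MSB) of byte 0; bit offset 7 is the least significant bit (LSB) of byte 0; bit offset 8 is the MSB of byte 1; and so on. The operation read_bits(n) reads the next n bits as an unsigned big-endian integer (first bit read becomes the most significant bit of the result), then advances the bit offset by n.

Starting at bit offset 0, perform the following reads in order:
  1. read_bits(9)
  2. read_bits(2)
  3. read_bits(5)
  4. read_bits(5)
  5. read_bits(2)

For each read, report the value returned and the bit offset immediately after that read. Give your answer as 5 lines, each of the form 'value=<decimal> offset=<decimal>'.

Answer: value=101 offset=9
value=1 offset=11
value=29 offset=16
value=31 offset=21
value=0 offset=23

Derivation:
Read 1: bits[0:9] width=9 -> value=101 (bin 001100101); offset now 9 = byte 1 bit 1; 15 bits remain
Read 2: bits[9:11] width=2 -> value=1 (bin 01); offset now 11 = byte 1 bit 3; 13 bits remain
Read 3: bits[11:16] width=5 -> value=29 (bin 11101); offset now 16 = byte 2 bit 0; 8 bits remain
Read 4: bits[16:21] width=5 -> value=31 (bin 11111); offset now 21 = byte 2 bit 5; 3 bits remain
Read 5: bits[21:23] width=2 -> value=0 (bin 00); offset now 23 = byte 2 bit 7; 1 bits remain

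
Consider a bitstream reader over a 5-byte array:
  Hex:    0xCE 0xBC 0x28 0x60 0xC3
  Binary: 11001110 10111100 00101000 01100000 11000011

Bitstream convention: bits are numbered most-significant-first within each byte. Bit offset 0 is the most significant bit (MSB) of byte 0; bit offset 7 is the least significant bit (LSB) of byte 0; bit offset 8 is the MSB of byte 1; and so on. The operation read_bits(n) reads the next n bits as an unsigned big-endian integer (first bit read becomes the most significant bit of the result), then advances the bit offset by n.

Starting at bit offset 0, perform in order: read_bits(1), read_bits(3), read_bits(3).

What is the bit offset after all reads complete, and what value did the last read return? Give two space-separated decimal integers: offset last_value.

Answer: 7 7

Derivation:
Read 1: bits[0:1] width=1 -> value=1 (bin 1); offset now 1 = byte 0 bit 1; 39 bits remain
Read 2: bits[1:4] width=3 -> value=4 (bin 100); offset now 4 = byte 0 bit 4; 36 bits remain
Read 3: bits[4:7] width=3 -> value=7 (bin 111); offset now 7 = byte 0 bit 7; 33 bits remain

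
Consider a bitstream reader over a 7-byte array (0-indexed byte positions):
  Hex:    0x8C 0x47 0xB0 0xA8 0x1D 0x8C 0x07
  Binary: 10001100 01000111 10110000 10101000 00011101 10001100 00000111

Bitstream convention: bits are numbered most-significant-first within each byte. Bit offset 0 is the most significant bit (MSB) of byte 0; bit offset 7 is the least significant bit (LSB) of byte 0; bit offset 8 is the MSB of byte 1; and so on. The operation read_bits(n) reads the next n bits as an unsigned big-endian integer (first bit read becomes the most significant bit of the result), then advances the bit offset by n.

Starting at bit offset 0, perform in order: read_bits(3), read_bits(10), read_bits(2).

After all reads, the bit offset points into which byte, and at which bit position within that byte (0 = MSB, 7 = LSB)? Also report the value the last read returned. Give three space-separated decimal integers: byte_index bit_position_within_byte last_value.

Answer: 1 7 3

Derivation:
Read 1: bits[0:3] width=3 -> value=4 (bin 100); offset now 3 = byte 0 bit 3; 53 bits remain
Read 2: bits[3:13] width=10 -> value=392 (bin 0110001000); offset now 13 = byte 1 bit 5; 43 bits remain
Read 3: bits[13:15] width=2 -> value=3 (bin 11); offset now 15 = byte 1 bit 7; 41 bits remain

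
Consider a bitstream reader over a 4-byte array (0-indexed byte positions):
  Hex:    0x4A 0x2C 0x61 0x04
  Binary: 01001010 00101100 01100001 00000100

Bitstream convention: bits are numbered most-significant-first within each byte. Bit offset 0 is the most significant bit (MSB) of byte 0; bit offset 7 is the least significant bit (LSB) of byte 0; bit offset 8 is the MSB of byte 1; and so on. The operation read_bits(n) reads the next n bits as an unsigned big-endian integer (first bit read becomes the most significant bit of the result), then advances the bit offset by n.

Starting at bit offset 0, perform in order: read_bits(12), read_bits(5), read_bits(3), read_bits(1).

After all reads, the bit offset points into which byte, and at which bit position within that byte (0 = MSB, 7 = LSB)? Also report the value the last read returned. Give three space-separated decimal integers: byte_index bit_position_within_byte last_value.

Answer: 2 5 0

Derivation:
Read 1: bits[0:12] width=12 -> value=1186 (bin 010010100010); offset now 12 = byte 1 bit 4; 20 bits remain
Read 2: bits[12:17] width=5 -> value=24 (bin 11000); offset now 17 = byte 2 bit 1; 15 bits remain
Read 3: bits[17:20] width=3 -> value=6 (bin 110); offset now 20 = byte 2 bit 4; 12 bits remain
Read 4: bits[20:21] width=1 -> value=0 (bin 0); offset now 21 = byte 2 bit 5; 11 bits remain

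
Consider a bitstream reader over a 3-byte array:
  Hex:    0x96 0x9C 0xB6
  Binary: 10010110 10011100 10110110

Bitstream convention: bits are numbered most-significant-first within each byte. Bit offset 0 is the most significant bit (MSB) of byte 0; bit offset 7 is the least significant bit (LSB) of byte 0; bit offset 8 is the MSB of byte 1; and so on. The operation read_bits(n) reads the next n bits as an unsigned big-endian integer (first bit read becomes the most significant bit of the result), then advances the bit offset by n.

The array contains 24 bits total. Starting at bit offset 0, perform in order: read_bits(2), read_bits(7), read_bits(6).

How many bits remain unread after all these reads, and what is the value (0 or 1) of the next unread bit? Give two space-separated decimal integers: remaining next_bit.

Answer: 9 0

Derivation:
Read 1: bits[0:2] width=2 -> value=2 (bin 10); offset now 2 = byte 0 bit 2; 22 bits remain
Read 2: bits[2:9] width=7 -> value=45 (bin 0101101); offset now 9 = byte 1 bit 1; 15 bits remain
Read 3: bits[9:15] width=6 -> value=14 (bin 001110); offset now 15 = byte 1 bit 7; 9 bits remain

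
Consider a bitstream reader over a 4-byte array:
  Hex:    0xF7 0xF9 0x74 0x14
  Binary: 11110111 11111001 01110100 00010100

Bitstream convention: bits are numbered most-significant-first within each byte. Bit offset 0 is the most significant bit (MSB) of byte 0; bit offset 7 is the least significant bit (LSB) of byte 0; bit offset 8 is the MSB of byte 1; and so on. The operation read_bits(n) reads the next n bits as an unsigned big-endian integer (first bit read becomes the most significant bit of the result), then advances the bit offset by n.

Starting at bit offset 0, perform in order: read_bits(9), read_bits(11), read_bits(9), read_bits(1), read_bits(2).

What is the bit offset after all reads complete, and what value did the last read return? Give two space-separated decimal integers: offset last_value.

Read 1: bits[0:9] width=9 -> value=495 (bin 111101111); offset now 9 = byte 1 bit 1; 23 bits remain
Read 2: bits[9:20] width=11 -> value=1943 (bin 11110010111); offset now 20 = byte 2 bit 4; 12 bits remain
Read 3: bits[20:29] width=9 -> value=130 (bin 010000010); offset now 29 = byte 3 bit 5; 3 bits remain
Read 4: bits[29:30] width=1 -> value=1 (bin 1); offset now 30 = byte 3 bit 6; 2 bits remain
Read 5: bits[30:32] width=2 -> value=0 (bin 00); offset now 32 = byte 4 bit 0; 0 bits remain

Answer: 32 0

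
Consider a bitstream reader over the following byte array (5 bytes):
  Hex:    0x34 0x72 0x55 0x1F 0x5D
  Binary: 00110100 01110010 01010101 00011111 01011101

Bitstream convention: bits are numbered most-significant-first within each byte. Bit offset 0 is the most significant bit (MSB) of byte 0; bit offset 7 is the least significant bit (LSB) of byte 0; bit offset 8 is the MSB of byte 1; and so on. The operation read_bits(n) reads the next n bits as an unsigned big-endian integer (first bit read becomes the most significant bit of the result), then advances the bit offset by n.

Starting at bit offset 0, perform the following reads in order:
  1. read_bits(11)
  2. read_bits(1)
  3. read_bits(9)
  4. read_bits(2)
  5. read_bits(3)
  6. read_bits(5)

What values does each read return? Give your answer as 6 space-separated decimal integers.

Answer: 419 1 74 2 4 15

Derivation:
Read 1: bits[0:11] width=11 -> value=419 (bin 00110100011); offset now 11 = byte 1 bit 3; 29 bits remain
Read 2: bits[11:12] width=1 -> value=1 (bin 1); offset now 12 = byte 1 bit 4; 28 bits remain
Read 3: bits[12:21] width=9 -> value=74 (bin 001001010); offset now 21 = byte 2 bit 5; 19 bits remain
Read 4: bits[21:23] width=2 -> value=2 (bin 10); offset now 23 = byte 2 bit 7; 17 bits remain
Read 5: bits[23:26] width=3 -> value=4 (bin 100); offset now 26 = byte 3 bit 2; 14 bits remain
Read 6: bits[26:31] width=5 -> value=15 (bin 01111); offset now 31 = byte 3 bit 7; 9 bits remain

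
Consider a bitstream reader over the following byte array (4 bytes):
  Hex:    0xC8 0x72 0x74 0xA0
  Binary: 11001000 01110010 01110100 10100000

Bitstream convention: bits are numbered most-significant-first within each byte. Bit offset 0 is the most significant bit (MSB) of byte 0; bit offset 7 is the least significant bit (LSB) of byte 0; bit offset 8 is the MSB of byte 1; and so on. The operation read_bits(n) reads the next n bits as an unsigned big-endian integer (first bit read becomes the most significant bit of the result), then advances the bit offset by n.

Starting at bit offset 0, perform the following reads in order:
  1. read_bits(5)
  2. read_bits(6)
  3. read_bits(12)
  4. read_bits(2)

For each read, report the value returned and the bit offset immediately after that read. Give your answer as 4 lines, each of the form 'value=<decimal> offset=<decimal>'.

Answer: value=25 offset=5
value=3 offset=11
value=2362 offset=23
value=1 offset=25

Derivation:
Read 1: bits[0:5] width=5 -> value=25 (bin 11001); offset now 5 = byte 0 bit 5; 27 bits remain
Read 2: bits[5:11] width=6 -> value=3 (bin 000011); offset now 11 = byte 1 bit 3; 21 bits remain
Read 3: bits[11:23] width=12 -> value=2362 (bin 100100111010); offset now 23 = byte 2 bit 7; 9 bits remain
Read 4: bits[23:25] width=2 -> value=1 (bin 01); offset now 25 = byte 3 bit 1; 7 bits remain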